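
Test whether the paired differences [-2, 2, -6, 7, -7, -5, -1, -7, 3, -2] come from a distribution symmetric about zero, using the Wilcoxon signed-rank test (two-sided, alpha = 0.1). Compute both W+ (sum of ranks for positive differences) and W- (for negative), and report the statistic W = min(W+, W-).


Step 1: Drop any zero differences (none here) and take |d_i|.
|d| = [2, 2, 6, 7, 7, 5, 1, 7, 3, 2]
Step 2: Midrank |d_i| (ties get averaged ranks).
ranks: |2|->3, |2|->3, |6|->7, |7|->9, |7|->9, |5|->6, |1|->1, |7|->9, |3|->5, |2|->3
Step 3: Attach original signs; sum ranks with positive sign and with negative sign.
W+ = 3 + 9 + 5 = 17
W- = 3 + 7 + 9 + 6 + 1 + 9 + 3 = 38
(Check: W+ + W- = 55 should equal n(n+1)/2 = 55.)
Step 4: Test statistic W = min(W+, W-) = 17.
Step 5: Ties in |d|, so use the tie-corrected normal approximation.
        E[W] = n(n+1)/4 = 10*11/4 = 27.5.
        Tie groups: |d|=2 (t=3), |d|=7 (t=3); sum(t^3 - t) = 48.
        Var[W] = n(n+1)(2n+1)/24 - sum(t^3-t)/48 = 2310/24 - 48/48 = 95.25.
        z = (W - E[W]) / sqrt(Var[W]) = (17 - 27.5) / 9.7596 = -1.0759.
        Two-sided p = 2*Phi(z) = 0.281989.
Step 6: alpha = 0.1. fail to reject H0.

W+ = 17, W- = 38, W = min = 17, p = 0.281989, fail to reject H0.


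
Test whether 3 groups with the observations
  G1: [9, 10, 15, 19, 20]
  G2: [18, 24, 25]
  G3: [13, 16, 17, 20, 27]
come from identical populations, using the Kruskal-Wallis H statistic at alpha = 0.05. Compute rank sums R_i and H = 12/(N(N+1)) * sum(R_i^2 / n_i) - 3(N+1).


Step 1: Combine all N = 13 observations and assign midranks.
sorted (value, group, rank): (9,G1,1), (10,G1,2), (13,G3,3), (15,G1,4), (16,G3,5), (17,G3,6), (18,G2,7), (19,G1,8), (20,G1,9.5), (20,G3,9.5), (24,G2,11), (25,G2,12), (27,G3,13)
Step 2: Sum ranks within each group.
R_1 = 24.5 (n_1 = 5)
R_2 = 30 (n_2 = 3)
R_3 = 36.5 (n_3 = 5)
Step 3: H = 12/(N(N+1)) * sum(R_i^2/n_i) - 3(N+1)
     = 12/(13*14) * (24.5^2/5 + 30^2/3 + 36.5^2/5) - 3*14
     = 0.065934 * 686.5 - 42
     = 3.263736.
Step 4: Ties present; correction factor C = 1 - 6/(13^3 - 13) = 0.997253. Corrected H = 3.263736 / 0.997253 = 3.272727.
Step 5: Under H0, H ~ chi^2(2); p-value = 0.194687.
Step 6: alpha = 0.05. fail to reject H0.

H = 3.2727, df = 2, p = 0.194687, fail to reject H0.


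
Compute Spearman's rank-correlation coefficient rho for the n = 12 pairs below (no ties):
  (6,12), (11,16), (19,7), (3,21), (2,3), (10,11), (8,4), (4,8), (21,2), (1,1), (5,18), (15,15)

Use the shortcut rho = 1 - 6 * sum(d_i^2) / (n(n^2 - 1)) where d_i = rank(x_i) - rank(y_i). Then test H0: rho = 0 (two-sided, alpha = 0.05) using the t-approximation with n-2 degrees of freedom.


Step 1: Rank x and y separately (midranks; no ties here).
rank(x): 6->6, 11->9, 19->11, 3->3, 2->2, 10->8, 8->7, 4->4, 21->12, 1->1, 5->5, 15->10
rank(y): 12->8, 16->10, 7->5, 21->12, 3->3, 11->7, 4->4, 8->6, 2->2, 1->1, 18->11, 15->9
Step 2: d_i = R_x(i) - R_y(i); compute d_i^2.
  (6-8)^2=4, (9-10)^2=1, (11-5)^2=36, (3-12)^2=81, (2-3)^2=1, (8-7)^2=1, (7-4)^2=9, (4-6)^2=4, (12-2)^2=100, (1-1)^2=0, (5-11)^2=36, (10-9)^2=1
sum(d^2) = 274.
Step 3: rho = 1 - 6*274 / (12*(12^2 - 1)) = 1 - 1644/1716 = 0.041958.
Step 4: Under H0, t = rho * sqrt((n-2)/(1-rho^2)) = 0.1328 ~ t(10).
Step 5: Two-sided p-value from the t-distribution with 10 df = 0.896986.
Step 6: alpha = 0.05. fail to reject H0.

rho = 0.0420, p = 0.896986, fail to reject H0 at alpha = 0.05.


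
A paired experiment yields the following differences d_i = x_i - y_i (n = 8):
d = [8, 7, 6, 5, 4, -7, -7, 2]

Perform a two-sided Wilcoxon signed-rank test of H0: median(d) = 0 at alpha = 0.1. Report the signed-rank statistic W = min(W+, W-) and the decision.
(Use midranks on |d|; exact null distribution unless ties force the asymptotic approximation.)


Step 1: Drop any zero differences (none here) and take |d_i|.
|d| = [8, 7, 6, 5, 4, 7, 7, 2]
Step 2: Midrank |d_i| (ties get averaged ranks).
ranks: |8|->8, |7|->6, |6|->4, |5|->3, |4|->2, |7|->6, |7|->6, |2|->1
Step 3: Attach original signs; sum ranks with positive sign and with negative sign.
W+ = 8 + 6 + 4 + 3 + 2 + 1 = 24
W- = 6 + 6 = 12
(Check: W+ + W- = 36 should equal n(n+1)/2 = 36.)
Step 4: Test statistic W = min(W+, W-) = 12.
Step 5: Ties in |d|, so use the tie-corrected normal approximation.
        E[W] = n(n+1)/4 = 8*9/4 = 18.
        Tie groups: |d|=7 (t=3); sum(t^3 - t) = 24.
        Var[W] = n(n+1)(2n+1)/24 - sum(t^3-t)/48 = 1224/24 - 24/48 = 50.5.
        z = (W - E[W]) / sqrt(Var[W]) = (12 - 18) / 7.1063 = -0.8443.
        Two-sided p = 2*Phi(z) = 0.398492.
Step 6: alpha = 0.1. fail to reject H0.

W+ = 24, W- = 12, W = min = 12, p = 0.398492, fail to reject H0.


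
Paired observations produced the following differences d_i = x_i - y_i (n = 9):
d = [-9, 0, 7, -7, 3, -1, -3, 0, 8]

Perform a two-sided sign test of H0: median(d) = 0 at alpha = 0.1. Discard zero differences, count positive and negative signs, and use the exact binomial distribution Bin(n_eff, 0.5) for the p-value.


Step 1: Discard zero differences. Original n = 9; n_eff = number of nonzero differences = 7.
Nonzero differences (with sign): -9, +7, -7, +3, -1, -3, +8
Step 2: Count signs: positive = 3, negative = 4.
Step 3: Under H0: P(positive) = 0.5, so the number of positives S ~ Bin(7, 0.5).
Step 4: Two-sided exact p-value = sum of Bin(7,0.5) probabilities at or below the observed probability = 1.000000.
Step 5: alpha = 0.1. fail to reject H0.

n_eff = 7, pos = 3, neg = 4, p = 1.000000, fail to reject H0.


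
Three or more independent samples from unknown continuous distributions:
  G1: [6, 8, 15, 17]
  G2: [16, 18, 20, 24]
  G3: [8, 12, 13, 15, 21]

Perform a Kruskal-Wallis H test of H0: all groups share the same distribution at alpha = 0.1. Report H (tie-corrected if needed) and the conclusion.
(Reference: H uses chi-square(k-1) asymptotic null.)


Step 1: Combine all N = 13 observations and assign midranks.
sorted (value, group, rank): (6,G1,1), (8,G1,2.5), (8,G3,2.5), (12,G3,4), (13,G3,5), (15,G1,6.5), (15,G3,6.5), (16,G2,8), (17,G1,9), (18,G2,10), (20,G2,11), (21,G3,12), (24,G2,13)
Step 2: Sum ranks within each group.
R_1 = 19 (n_1 = 4)
R_2 = 42 (n_2 = 4)
R_3 = 30 (n_3 = 5)
Step 3: H = 12/(N(N+1)) * sum(R_i^2/n_i) - 3(N+1)
     = 12/(13*14) * (19^2/4 + 42^2/4 + 30^2/5) - 3*14
     = 0.065934 * 711.25 - 42
     = 4.895604.
Step 4: Ties present; correction factor C = 1 - 12/(13^3 - 13) = 0.994505. Corrected H = 4.895604 / 0.994505 = 4.922652.
Step 5: Under H0, H ~ chi^2(2); p-value = 0.085322.
Step 6: alpha = 0.1. reject H0.

H = 4.9227, df = 2, p = 0.085322, reject H0.


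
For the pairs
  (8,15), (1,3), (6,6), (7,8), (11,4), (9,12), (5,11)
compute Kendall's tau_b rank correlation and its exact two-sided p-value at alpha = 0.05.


Step 1: Enumerate the 21 unordered pairs (i,j) with i<j and classify each by sign(x_j-x_i) * sign(y_j-y_i).
  (1,2):dx=-7,dy=-12->C; (1,3):dx=-2,dy=-9->C; (1,4):dx=-1,dy=-7->C; (1,5):dx=+3,dy=-11->D
  (1,6):dx=+1,dy=-3->D; (1,7):dx=-3,dy=-4->C; (2,3):dx=+5,dy=+3->C; (2,4):dx=+6,dy=+5->C
  (2,5):dx=+10,dy=+1->C; (2,6):dx=+8,dy=+9->C; (2,7):dx=+4,dy=+8->C; (3,4):dx=+1,dy=+2->C
  (3,5):dx=+5,dy=-2->D; (3,6):dx=+3,dy=+6->C; (3,7):dx=-1,dy=+5->D; (4,5):dx=+4,dy=-4->D
  (4,6):dx=+2,dy=+4->C; (4,7):dx=-2,dy=+3->D; (5,6):dx=-2,dy=+8->D; (5,7):dx=-6,dy=+7->D
  (6,7):dx=-4,dy=-1->C
Step 2: C = 13, D = 8, total pairs = 21.
Step 3: tau = (C - D)/(n(n-1)/2) = (13 - 8)/21 = 0.238095.
Step 4: Exact two-sided p-value (enumerate n! = 5040 permutations of y under H0): p = 0.561905.
Step 5: alpha = 0.05. fail to reject H0.

tau_b = 0.2381 (C=13, D=8), p = 0.561905, fail to reject H0.


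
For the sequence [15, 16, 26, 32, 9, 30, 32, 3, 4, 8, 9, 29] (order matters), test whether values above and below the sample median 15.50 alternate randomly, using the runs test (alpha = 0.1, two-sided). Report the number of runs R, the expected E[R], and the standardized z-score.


Step 1: Compute median = 15.50; label A = above, B = below.
Labels in order: BAAABAABBBBA  (n_A = 6, n_B = 6)
Step 2: Count runs R = 6.
Step 3: Under H0 (random ordering), E[R] = 2*n_A*n_B/(n_A+n_B) + 1 = 2*6*6/12 + 1 = 7.0000.
        Var[R] = 2*n_A*n_B*(2*n_A*n_B - n_A - n_B) / ((n_A+n_B)^2 * (n_A+n_B-1)) = 4320/1584 = 2.7273.
        SD[R] = 1.6514.
Step 4: Continuity-corrected z = (R + 0.5 - E[R]) / SD[R] = (6 + 0.5 - 7.0000) / 1.6514 = -0.3028.
Step 5: Two-sided p-value via normal approximation = 2*(1 - Phi(|z|)) = 0.762069.
Step 6: alpha = 0.1. fail to reject H0.

R = 6, z = -0.3028, p = 0.762069, fail to reject H0.


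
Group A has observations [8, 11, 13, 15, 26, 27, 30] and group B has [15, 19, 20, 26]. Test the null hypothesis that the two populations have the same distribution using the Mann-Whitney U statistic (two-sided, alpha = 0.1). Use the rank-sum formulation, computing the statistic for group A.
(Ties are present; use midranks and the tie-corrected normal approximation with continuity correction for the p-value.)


Step 1: Combine and sort all 11 observations; assign midranks.
sorted (value, group): (8,X), (11,X), (13,X), (15,X), (15,Y), (19,Y), (20,Y), (26,X), (26,Y), (27,X), (30,X)
ranks: 8->1, 11->2, 13->3, 15->4.5, 15->4.5, 19->6, 20->7, 26->8.5, 26->8.5, 27->10, 30->11
Step 2: Rank sum for X: R1 = 1 + 2 + 3 + 4.5 + 8.5 + 10 + 11 = 40.
Step 3: U_X = R1 - n1(n1+1)/2 = 40 - 7*8/2 = 40 - 28 = 12.
       U_Y = n1*n2 - U_X = 28 - 12 = 16.
Step 4: Ties are present, so use the tie-corrected normal approximation (with continuity correction) for the p-value.
Step 5: p-value = 0.775820; compare to alpha = 0.1. fail to reject H0.

U_X = 12, p = 0.775820, fail to reject H0 at alpha = 0.1.


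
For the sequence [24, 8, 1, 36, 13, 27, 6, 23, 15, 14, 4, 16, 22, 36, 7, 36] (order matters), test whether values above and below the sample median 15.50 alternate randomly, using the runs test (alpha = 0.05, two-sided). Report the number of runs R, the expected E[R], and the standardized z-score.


Step 1: Compute median = 15.50; label A = above, B = below.
Labels in order: ABBABABABBBAAABA  (n_A = 8, n_B = 8)
Step 2: Count runs R = 11.
Step 3: Under H0 (random ordering), E[R] = 2*n_A*n_B/(n_A+n_B) + 1 = 2*8*8/16 + 1 = 9.0000.
        Var[R] = 2*n_A*n_B*(2*n_A*n_B - n_A - n_B) / ((n_A+n_B)^2 * (n_A+n_B-1)) = 14336/3840 = 3.7333.
        SD[R] = 1.9322.
Step 4: Continuity-corrected z = (R - 0.5 - E[R]) / SD[R] = (11 - 0.5 - 9.0000) / 1.9322 = 0.7763.
Step 5: Two-sided p-value via normal approximation = 2*(1 - Phi(|z|)) = 0.437558.
Step 6: alpha = 0.05. fail to reject H0.

R = 11, z = 0.7763, p = 0.437558, fail to reject H0.


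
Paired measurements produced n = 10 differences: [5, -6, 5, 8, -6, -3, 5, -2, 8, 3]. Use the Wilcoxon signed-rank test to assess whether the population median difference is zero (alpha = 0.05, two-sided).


Step 1: Drop any zero differences (none here) and take |d_i|.
|d| = [5, 6, 5, 8, 6, 3, 5, 2, 8, 3]
Step 2: Midrank |d_i| (ties get averaged ranks).
ranks: |5|->5, |6|->7.5, |5|->5, |8|->9.5, |6|->7.5, |3|->2.5, |5|->5, |2|->1, |8|->9.5, |3|->2.5
Step 3: Attach original signs; sum ranks with positive sign and with negative sign.
W+ = 5 + 5 + 9.5 + 5 + 9.5 + 2.5 = 36.5
W- = 7.5 + 7.5 + 2.5 + 1 = 18.5
(Check: W+ + W- = 55 should equal n(n+1)/2 = 55.)
Step 4: Test statistic W = min(W+, W-) = 18.5.
Step 5: Ties in |d|, so use the tie-corrected normal approximation.
        E[W] = n(n+1)/4 = 10*11/4 = 27.5.
        Tie groups: |d|=3 (t=2), |d|=5 (t=3), |d|=6 (t=2), |d|=8 (t=2); sum(t^3 - t) = 42.
        Var[W] = n(n+1)(2n+1)/24 - sum(t^3-t)/48 = 2310/24 - 42/48 = 95.375.
        z = (W - E[W]) / sqrt(Var[W]) = (18.5 - 27.5) / 9.7660 = -0.9216.
        Two-sided p = 2*Phi(z) = 0.356756.
Step 6: alpha = 0.05. fail to reject H0.

W+ = 36.5, W- = 18.5, W = min = 18.5, p = 0.356756, fail to reject H0.


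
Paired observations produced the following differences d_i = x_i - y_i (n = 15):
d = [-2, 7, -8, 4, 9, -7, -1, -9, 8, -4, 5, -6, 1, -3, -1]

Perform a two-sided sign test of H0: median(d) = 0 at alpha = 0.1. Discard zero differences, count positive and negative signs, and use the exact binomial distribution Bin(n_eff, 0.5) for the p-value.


Step 1: Discard zero differences. Original n = 15; n_eff = number of nonzero differences = 15.
Nonzero differences (with sign): -2, +7, -8, +4, +9, -7, -1, -9, +8, -4, +5, -6, +1, -3, -1
Step 2: Count signs: positive = 6, negative = 9.
Step 3: Under H0: P(positive) = 0.5, so the number of positives S ~ Bin(15, 0.5).
Step 4: Two-sided exact p-value = sum of Bin(15,0.5) probabilities at or below the observed probability = 0.607239.
Step 5: alpha = 0.1. fail to reject H0.

n_eff = 15, pos = 6, neg = 9, p = 0.607239, fail to reject H0.


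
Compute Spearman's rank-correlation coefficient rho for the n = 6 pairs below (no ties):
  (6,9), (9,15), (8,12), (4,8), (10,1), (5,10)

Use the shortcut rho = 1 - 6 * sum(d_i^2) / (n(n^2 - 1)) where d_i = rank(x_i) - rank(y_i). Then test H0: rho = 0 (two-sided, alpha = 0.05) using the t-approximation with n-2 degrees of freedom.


Step 1: Rank x and y separately (midranks; no ties here).
rank(x): 6->3, 9->5, 8->4, 4->1, 10->6, 5->2
rank(y): 9->3, 15->6, 12->5, 8->2, 1->1, 10->4
Step 2: d_i = R_x(i) - R_y(i); compute d_i^2.
  (3-3)^2=0, (5-6)^2=1, (4-5)^2=1, (1-2)^2=1, (6-1)^2=25, (2-4)^2=4
sum(d^2) = 32.
Step 3: rho = 1 - 6*32 / (6*(6^2 - 1)) = 1 - 192/210 = 0.085714.
Step 4: Under H0, t = rho * sqrt((n-2)/(1-rho^2)) = 0.1721 ~ t(4).
Step 5: Two-sided p-value from the t-distribution with 4 df = 0.871743.
Step 6: alpha = 0.05. fail to reject H0.

rho = 0.0857, p = 0.871743, fail to reject H0 at alpha = 0.05.


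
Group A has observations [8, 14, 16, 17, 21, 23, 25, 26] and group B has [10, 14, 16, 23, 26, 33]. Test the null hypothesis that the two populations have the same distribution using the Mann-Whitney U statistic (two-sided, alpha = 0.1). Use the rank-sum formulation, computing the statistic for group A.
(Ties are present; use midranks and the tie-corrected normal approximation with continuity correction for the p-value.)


Step 1: Combine and sort all 14 observations; assign midranks.
sorted (value, group): (8,X), (10,Y), (14,X), (14,Y), (16,X), (16,Y), (17,X), (21,X), (23,X), (23,Y), (25,X), (26,X), (26,Y), (33,Y)
ranks: 8->1, 10->2, 14->3.5, 14->3.5, 16->5.5, 16->5.5, 17->7, 21->8, 23->9.5, 23->9.5, 25->11, 26->12.5, 26->12.5, 33->14
Step 2: Rank sum for X: R1 = 1 + 3.5 + 5.5 + 7 + 8 + 9.5 + 11 + 12.5 = 58.
Step 3: U_X = R1 - n1(n1+1)/2 = 58 - 8*9/2 = 58 - 36 = 22.
       U_Y = n1*n2 - U_X = 48 - 22 = 26.
Step 4: Ties are present, so use the tie-corrected normal approximation (with continuity correction) for the p-value.
Step 5: p-value = 0.845780; compare to alpha = 0.1. fail to reject H0.

U_X = 22, p = 0.845780, fail to reject H0 at alpha = 0.1.


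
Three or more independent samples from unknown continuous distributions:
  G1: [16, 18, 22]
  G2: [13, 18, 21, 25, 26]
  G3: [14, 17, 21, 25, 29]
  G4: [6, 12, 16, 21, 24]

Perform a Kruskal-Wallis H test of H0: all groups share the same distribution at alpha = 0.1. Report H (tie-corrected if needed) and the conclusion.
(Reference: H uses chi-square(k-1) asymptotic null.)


Step 1: Combine all N = 18 observations and assign midranks.
sorted (value, group, rank): (6,G4,1), (12,G4,2), (13,G2,3), (14,G3,4), (16,G1,5.5), (16,G4,5.5), (17,G3,7), (18,G1,8.5), (18,G2,8.5), (21,G2,11), (21,G3,11), (21,G4,11), (22,G1,13), (24,G4,14), (25,G2,15.5), (25,G3,15.5), (26,G2,17), (29,G3,18)
Step 2: Sum ranks within each group.
R_1 = 27 (n_1 = 3)
R_2 = 55 (n_2 = 5)
R_3 = 55.5 (n_3 = 5)
R_4 = 33.5 (n_4 = 5)
Step 3: H = 12/(N(N+1)) * sum(R_i^2/n_i) - 3(N+1)
     = 12/(18*19) * (27^2/3 + 55^2/5 + 55.5^2/5 + 33.5^2/5) - 3*19
     = 0.035088 * 1688.5 - 57
     = 2.245614.
Step 4: Ties present; correction factor C = 1 - 42/(18^3 - 18) = 0.992776. Corrected H = 2.245614 / 0.992776 = 2.261954.
Step 5: Under H0, H ~ chi^2(3); p-value = 0.519849.
Step 6: alpha = 0.1. fail to reject H0.

H = 2.2620, df = 3, p = 0.519849, fail to reject H0.


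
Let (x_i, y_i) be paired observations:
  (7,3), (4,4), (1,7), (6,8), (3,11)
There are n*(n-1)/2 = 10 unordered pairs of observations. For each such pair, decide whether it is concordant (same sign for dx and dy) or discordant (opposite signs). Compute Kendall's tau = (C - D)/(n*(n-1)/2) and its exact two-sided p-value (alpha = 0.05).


Step 1: Enumerate the 10 unordered pairs (i,j) with i<j and classify each by sign(x_j-x_i) * sign(y_j-y_i).
  (1,2):dx=-3,dy=+1->D; (1,3):dx=-6,dy=+4->D; (1,4):dx=-1,dy=+5->D; (1,5):dx=-4,dy=+8->D
  (2,3):dx=-3,dy=+3->D; (2,4):dx=+2,dy=+4->C; (2,5):dx=-1,dy=+7->D; (3,4):dx=+5,dy=+1->C
  (3,5):dx=+2,dy=+4->C; (4,5):dx=-3,dy=+3->D
Step 2: C = 3, D = 7, total pairs = 10.
Step 3: tau = (C - D)/(n(n-1)/2) = (3 - 7)/10 = -0.400000.
Step 4: Exact two-sided p-value (enumerate n! = 120 permutations of y under H0): p = 0.483333.
Step 5: alpha = 0.05. fail to reject H0.

tau_b = -0.4000 (C=3, D=7), p = 0.483333, fail to reject H0.


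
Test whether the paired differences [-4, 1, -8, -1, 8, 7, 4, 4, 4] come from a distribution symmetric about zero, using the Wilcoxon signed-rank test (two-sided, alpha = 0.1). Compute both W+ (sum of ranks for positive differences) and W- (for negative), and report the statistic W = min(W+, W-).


Step 1: Drop any zero differences (none here) and take |d_i|.
|d| = [4, 1, 8, 1, 8, 7, 4, 4, 4]
Step 2: Midrank |d_i| (ties get averaged ranks).
ranks: |4|->4.5, |1|->1.5, |8|->8.5, |1|->1.5, |8|->8.5, |7|->7, |4|->4.5, |4|->4.5, |4|->4.5
Step 3: Attach original signs; sum ranks with positive sign and with negative sign.
W+ = 1.5 + 8.5 + 7 + 4.5 + 4.5 + 4.5 = 30.5
W- = 4.5 + 8.5 + 1.5 = 14.5
(Check: W+ + W- = 45 should equal n(n+1)/2 = 45.)
Step 4: Test statistic W = min(W+, W-) = 14.5.
Step 5: Ties in |d|, so use the tie-corrected normal approximation.
        E[W] = n(n+1)/4 = 9*10/4 = 22.5.
        Tie groups: |d|=1 (t=2), |d|=4 (t=4), |d|=8 (t=2); sum(t^3 - t) = 72.
        Var[W] = n(n+1)(2n+1)/24 - sum(t^3-t)/48 = 1710/24 - 72/48 = 69.75.
        z = (W - E[W]) / sqrt(Var[W]) = (14.5 - 22.5) / 8.3516 = -0.9579.
        Two-sided p = 2*Phi(z) = 0.338116.
Step 6: alpha = 0.1. fail to reject H0.

W+ = 30.5, W- = 14.5, W = min = 14.5, p = 0.338116, fail to reject H0.


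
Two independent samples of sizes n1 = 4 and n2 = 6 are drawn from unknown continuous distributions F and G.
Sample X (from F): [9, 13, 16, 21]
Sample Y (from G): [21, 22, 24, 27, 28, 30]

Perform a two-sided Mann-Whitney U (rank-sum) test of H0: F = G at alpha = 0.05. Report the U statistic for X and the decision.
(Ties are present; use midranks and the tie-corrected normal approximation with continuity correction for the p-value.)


Step 1: Combine and sort all 10 observations; assign midranks.
sorted (value, group): (9,X), (13,X), (16,X), (21,X), (21,Y), (22,Y), (24,Y), (27,Y), (28,Y), (30,Y)
ranks: 9->1, 13->2, 16->3, 21->4.5, 21->4.5, 22->6, 24->7, 27->8, 28->9, 30->10
Step 2: Rank sum for X: R1 = 1 + 2 + 3 + 4.5 = 10.5.
Step 3: U_X = R1 - n1(n1+1)/2 = 10.5 - 4*5/2 = 10.5 - 10 = 0.5.
       U_Y = n1*n2 - U_X = 24 - 0.5 = 23.5.
Step 4: Ties are present, so use the tie-corrected normal approximation (with continuity correction) for the p-value.
Step 5: p-value = 0.018655; compare to alpha = 0.05. reject H0.

U_X = 0.5, p = 0.018655, reject H0 at alpha = 0.05.


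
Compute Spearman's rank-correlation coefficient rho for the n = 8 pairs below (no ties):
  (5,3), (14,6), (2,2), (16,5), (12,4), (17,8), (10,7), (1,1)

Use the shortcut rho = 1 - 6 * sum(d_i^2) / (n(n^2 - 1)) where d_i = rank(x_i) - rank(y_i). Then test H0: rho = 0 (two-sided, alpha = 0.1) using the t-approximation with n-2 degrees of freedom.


Step 1: Rank x and y separately (midranks; no ties here).
rank(x): 5->3, 14->6, 2->2, 16->7, 12->5, 17->8, 10->4, 1->1
rank(y): 3->3, 6->6, 2->2, 5->5, 4->4, 8->8, 7->7, 1->1
Step 2: d_i = R_x(i) - R_y(i); compute d_i^2.
  (3-3)^2=0, (6-6)^2=0, (2-2)^2=0, (7-5)^2=4, (5-4)^2=1, (8-8)^2=0, (4-7)^2=9, (1-1)^2=0
sum(d^2) = 14.
Step 3: rho = 1 - 6*14 / (8*(8^2 - 1)) = 1 - 84/504 = 0.833333.
Step 4: Under H0, t = rho * sqrt((n-2)/(1-rho^2)) = 3.6927 ~ t(6).
Step 5: Two-sided p-value from the t-distribution with 6 df = 0.010176.
Step 6: alpha = 0.1. reject H0.

rho = 0.8333, p = 0.010176, reject H0 at alpha = 0.1.


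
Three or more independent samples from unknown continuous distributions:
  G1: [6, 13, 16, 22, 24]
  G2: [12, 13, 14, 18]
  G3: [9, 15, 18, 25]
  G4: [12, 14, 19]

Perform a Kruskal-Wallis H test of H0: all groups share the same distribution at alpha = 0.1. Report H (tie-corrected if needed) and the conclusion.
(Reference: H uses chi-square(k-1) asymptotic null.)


Step 1: Combine all N = 16 observations and assign midranks.
sorted (value, group, rank): (6,G1,1), (9,G3,2), (12,G2,3.5), (12,G4,3.5), (13,G1,5.5), (13,G2,5.5), (14,G2,7.5), (14,G4,7.5), (15,G3,9), (16,G1,10), (18,G2,11.5), (18,G3,11.5), (19,G4,13), (22,G1,14), (24,G1,15), (25,G3,16)
Step 2: Sum ranks within each group.
R_1 = 45.5 (n_1 = 5)
R_2 = 28 (n_2 = 4)
R_3 = 38.5 (n_3 = 4)
R_4 = 24 (n_4 = 3)
Step 3: H = 12/(N(N+1)) * sum(R_i^2/n_i) - 3(N+1)
     = 12/(16*17) * (45.5^2/5 + 28^2/4 + 38.5^2/4 + 24^2/3) - 3*17
     = 0.044118 * 1172.61 - 51
     = 0.732904.
Step 4: Ties present; correction factor C = 1 - 24/(16^3 - 16) = 0.994118. Corrected H = 0.732904 / 0.994118 = 0.737241.
Step 5: Under H0, H ~ chi^2(3); p-value = 0.864411.
Step 6: alpha = 0.1. fail to reject H0.

H = 0.7372, df = 3, p = 0.864411, fail to reject H0.


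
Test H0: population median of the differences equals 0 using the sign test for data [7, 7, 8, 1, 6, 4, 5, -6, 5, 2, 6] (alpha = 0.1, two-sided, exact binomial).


Step 1: Discard zero differences. Original n = 11; n_eff = number of nonzero differences = 11.
Nonzero differences (with sign): +7, +7, +8, +1, +6, +4, +5, -6, +5, +2, +6
Step 2: Count signs: positive = 10, negative = 1.
Step 3: Under H0: P(positive) = 0.5, so the number of positives S ~ Bin(11, 0.5).
Step 4: Two-sided exact p-value = sum of Bin(11,0.5) probabilities at or below the observed probability = 0.011719.
Step 5: alpha = 0.1. reject H0.

n_eff = 11, pos = 10, neg = 1, p = 0.011719, reject H0.


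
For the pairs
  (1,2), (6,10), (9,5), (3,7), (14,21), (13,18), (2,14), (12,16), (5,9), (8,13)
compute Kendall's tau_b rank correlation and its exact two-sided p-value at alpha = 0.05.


Step 1: Enumerate the 45 unordered pairs (i,j) with i<j and classify each by sign(x_j-x_i) * sign(y_j-y_i).
  (1,2):dx=+5,dy=+8->C; (1,3):dx=+8,dy=+3->C; (1,4):dx=+2,dy=+5->C; (1,5):dx=+13,dy=+19->C
  (1,6):dx=+12,dy=+16->C; (1,7):dx=+1,dy=+12->C; (1,8):dx=+11,dy=+14->C; (1,9):dx=+4,dy=+7->C
  (1,10):dx=+7,dy=+11->C; (2,3):dx=+3,dy=-5->D; (2,4):dx=-3,dy=-3->C; (2,5):dx=+8,dy=+11->C
  (2,6):dx=+7,dy=+8->C; (2,7):dx=-4,dy=+4->D; (2,8):dx=+6,dy=+6->C; (2,9):dx=-1,dy=-1->C
  (2,10):dx=+2,dy=+3->C; (3,4):dx=-6,dy=+2->D; (3,5):dx=+5,dy=+16->C; (3,6):dx=+4,dy=+13->C
  (3,7):dx=-7,dy=+9->D; (3,8):dx=+3,dy=+11->C; (3,9):dx=-4,dy=+4->D; (3,10):dx=-1,dy=+8->D
  (4,5):dx=+11,dy=+14->C; (4,6):dx=+10,dy=+11->C; (4,7):dx=-1,dy=+7->D; (4,8):dx=+9,dy=+9->C
  (4,9):dx=+2,dy=+2->C; (4,10):dx=+5,dy=+6->C; (5,6):dx=-1,dy=-3->C; (5,7):dx=-12,dy=-7->C
  (5,8):dx=-2,dy=-5->C; (5,9):dx=-9,dy=-12->C; (5,10):dx=-6,dy=-8->C; (6,7):dx=-11,dy=-4->C
  (6,8):dx=-1,dy=-2->C; (6,9):dx=-8,dy=-9->C; (6,10):dx=-5,dy=-5->C; (7,8):dx=+10,dy=+2->C
  (7,9):dx=+3,dy=-5->D; (7,10):dx=+6,dy=-1->D; (8,9):dx=-7,dy=-7->C; (8,10):dx=-4,dy=-3->C
  (9,10):dx=+3,dy=+4->C
Step 2: C = 36, D = 9, total pairs = 45.
Step 3: tau = (C - D)/(n(n-1)/2) = (36 - 9)/45 = 0.600000.
Step 4: Exact two-sided p-value (enumerate n! = 3628800 permutations of y under H0): p = 0.016666.
Step 5: alpha = 0.05. reject H0.

tau_b = 0.6000 (C=36, D=9), p = 0.016666, reject H0.


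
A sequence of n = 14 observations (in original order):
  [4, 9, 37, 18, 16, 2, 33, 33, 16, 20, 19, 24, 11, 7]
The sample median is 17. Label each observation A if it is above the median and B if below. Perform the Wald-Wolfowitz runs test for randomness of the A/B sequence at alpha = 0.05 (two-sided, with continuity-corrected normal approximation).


Step 1: Compute median = 17; label A = above, B = below.
Labels in order: BBAABBAABAAABB  (n_A = 7, n_B = 7)
Step 2: Count runs R = 7.
Step 3: Under H0 (random ordering), E[R] = 2*n_A*n_B/(n_A+n_B) + 1 = 2*7*7/14 + 1 = 8.0000.
        Var[R] = 2*n_A*n_B*(2*n_A*n_B - n_A - n_B) / ((n_A+n_B)^2 * (n_A+n_B-1)) = 8232/2548 = 3.2308.
        SD[R] = 1.7974.
Step 4: Continuity-corrected z = (R + 0.5 - E[R]) / SD[R] = (7 + 0.5 - 8.0000) / 1.7974 = -0.2782.
Step 5: Two-sided p-value via normal approximation = 2*(1 - Phi(|z|)) = 0.780879.
Step 6: alpha = 0.05. fail to reject H0.

R = 7, z = -0.2782, p = 0.780879, fail to reject H0.


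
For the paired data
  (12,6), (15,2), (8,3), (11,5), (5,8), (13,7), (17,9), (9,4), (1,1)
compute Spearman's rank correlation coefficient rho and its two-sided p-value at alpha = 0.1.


Step 1: Rank x and y separately (midranks; no ties here).
rank(x): 12->6, 15->8, 8->3, 11->5, 5->2, 13->7, 17->9, 9->4, 1->1
rank(y): 6->6, 2->2, 3->3, 5->5, 8->8, 7->7, 9->9, 4->4, 1->1
Step 2: d_i = R_x(i) - R_y(i); compute d_i^2.
  (6-6)^2=0, (8-2)^2=36, (3-3)^2=0, (5-5)^2=0, (2-8)^2=36, (7-7)^2=0, (9-9)^2=0, (4-4)^2=0, (1-1)^2=0
sum(d^2) = 72.
Step 3: rho = 1 - 6*72 / (9*(9^2 - 1)) = 1 - 432/720 = 0.400000.
Step 4: Under H0, t = rho * sqrt((n-2)/(1-rho^2)) = 1.1547 ~ t(7).
Step 5: Two-sided p-value from the t-distribution with 7 df = 0.286105.
Step 6: alpha = 0.1. fail to reject H0.

rho = 0.4000, p = 0.286105, fail to reject H0 at alpha = 0.1.


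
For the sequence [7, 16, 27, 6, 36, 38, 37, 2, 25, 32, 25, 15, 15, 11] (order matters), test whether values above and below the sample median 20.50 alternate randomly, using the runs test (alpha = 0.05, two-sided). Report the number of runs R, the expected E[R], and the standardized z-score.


Step 1: Compute median = 20.50; label A = above, B = below.
Labels in order: BBABAAABAAABBB  (n_A = 7, n_B = 7)
Step 2: Count runs R = 7.
Step 3: Under H0 (random ordering), E[R] = 2*n_A*n_B/(n_A+n_B) + 1 = 2*7*7/14 + 1 = 8.0000.
        Var[R] = 2*n_A*n_B*(2*n_A*n_B - n_A - n_B) / ((n_A+n_B)^2 * (n_A+n_B-1)) = 8232/2548 = 3.2308.
        SD[R] = 1.7974.
Step 4: Continuity-corrected z = (R + 0.5 - E[R]) / SD[R] = (7 + 0.5 - 8.0000) / 1.7974 = -0.2782.
Step 5: Two-sided p-value via normal approximation = 2*(1 - Phi(|z|)) = 0.780879.
Step 6: alpha = 0.05. fail to reject H0.

R = 7, z = -0.2782, p = 0.780879, fail to reject H0.


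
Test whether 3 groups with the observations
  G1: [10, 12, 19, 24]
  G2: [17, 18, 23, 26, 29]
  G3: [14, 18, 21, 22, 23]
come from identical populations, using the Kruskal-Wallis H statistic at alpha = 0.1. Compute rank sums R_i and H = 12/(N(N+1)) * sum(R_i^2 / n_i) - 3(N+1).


Step 1: Combine all N = 14 observations and assign midranks.
sorted (value, group, rank): (10,G1,1), (12,G1,2), (14,G3,3), (17,G2,4), (18,G2,5.5), (18,G3,5.5), (19,G1,7), (21,G3,8), (22,G3,9), (23,G2,10.5), (23,G3,10.5), (24,G1,12), (26,G2,13), (29,G2,14)
Step 2: Sum ranks within each group.
R_1 = 22 (n_1 = 4)
R_2 = 47 (n_2 = 5)
R_3 = 36 (n_3 = 5)
Step 3: H = 12/(N(N+1)) * sum(R_i^2/n_i) - 3(N+1)
     = 12/(14*15) * (22^2/4 + 47^2/5 + 36^2/5) - 3*15
     = 0.057143 * 822 - 45
     = 1.971429.
Step 4: Ties present; correction factor C = 1 - 12/(14^3 - 14) = 0.995604. Corrected H = 1.971429 / 0.995604 = 1.980132.
Step 5: Under H0, H ~ chi^2(2); p-value = 0.371552.
Step 6: alpha = 0.1. fail to reject H0.

H = 1.9801, df = 2, p = 0.371552, fail to reject H0.


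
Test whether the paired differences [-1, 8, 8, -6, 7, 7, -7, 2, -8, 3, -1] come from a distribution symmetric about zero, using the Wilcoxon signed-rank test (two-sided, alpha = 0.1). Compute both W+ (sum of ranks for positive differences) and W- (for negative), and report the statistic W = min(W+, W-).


Step 1: Drop any zero differences (none here) and take |d_i|.
|d| = [1, 8, 8, 6, 7, 7, 7, 2, 8, 3, 1]
Step 2: Midrank |d_i| (ties get averaged ranks).
ranks: |1|->1.5, |8|->10, |8|->10, |6|->5, |7|->7, |7|->7, |7|->7, |2|->3, |8|->10, |3|->4, |1|->1.5
Step 3: Attach original signs; sum ranks with positive sign and with negative sign.
W+ = 10 + 10 + 7 + 7 + 3 + 4 = 41
W- = 1.5 + 5 + 7 + 10 + 1.5 = 25
(Check: W+ + W- = 66 should equal n(n+1)/2 = 66.)
Step 4: Test statistic W = min(W+, W-) = 25.
Step 5: Ties in |d|, so use the tie-corrected normal approximation.
        E[W] = n(n+1)/4 = 11*12/4 = 33.
        Tie groups: |d|=1 (t=2), |d|=7 (t=3), |d|=8 (t=3); sum(t^3 - t) = 54.
        Var[W] = n(n+1)(2n+1)/24 - sum(t^3-t)/48 = 3036/24 - 54/48 = 125.375.
        z = (W - E[W]) / sqrt(Var[W]) = (25 - 33) / 11.1971 = -0.7145.
        Two-sided p = 2*Phi(z) = 0.474936.
Step 6: alpha = 0.1. fail to reject H0.

W+ = 41, W- = 25, W = min = 25, p = 0.474936, fail to reject H0.


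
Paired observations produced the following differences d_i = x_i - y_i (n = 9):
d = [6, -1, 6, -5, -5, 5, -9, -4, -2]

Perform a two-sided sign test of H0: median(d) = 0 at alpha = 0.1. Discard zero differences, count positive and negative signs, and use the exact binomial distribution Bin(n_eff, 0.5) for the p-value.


Step 1: Discard zero differences. Original n = 9; n_eff = number of nonzero differences = 9.
Nonzero differences (with sign): +6, -1, +6, -5, -5, +5, -9, -4, -2
Step 2: Count signs: positive = 3, negative = 6.
Step 3: Under H0: P(positive) = 0.5, so the number of positives S ~ Bin(9, 0.5).
Step 4: Two-sided exact p-value = sum of Bin(9,0.5) probabilities at or below the observed probability = 0.507812.
Step 5: alpha = 0.1. fail to reject H0.

n_eff = 9, pos = 3, neg = 6, p = 0.507812, fail to reject H0.


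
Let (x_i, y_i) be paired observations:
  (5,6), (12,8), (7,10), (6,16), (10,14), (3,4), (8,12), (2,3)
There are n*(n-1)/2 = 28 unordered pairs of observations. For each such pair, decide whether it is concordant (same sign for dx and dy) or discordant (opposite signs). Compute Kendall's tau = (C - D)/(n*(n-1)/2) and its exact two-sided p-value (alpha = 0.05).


Step 1: Enumerate the 28 unordered pairs (i,j) with i<j and classify each by sign(x_j-x_i) * sign(y_j-y_i).
  (1,2):dx=+7,dy=+2->C; (1,3):dx=+2,dy=+4->C; (1,4):dx=+1,dy=+10->C; (1,5):dx=+5,dy=+8->C
  (1,6):dx=-2,dy=-2->C; (1,7):dx=+3,dy=+6->C; (1,8):dx=-3,dy=-3->C; (2,3):dx=-5,dy=+2->D
  (2,4):dx=-6,dy=+8->D; (2,5):dx=-2,dy=+6->D; (2,6):dx=-9,dy=-4->C; (2,7):dx=-4,dy=+4->D
  (2,8):dx=-10,dy=-5->C; (3,4):dx=-1,dy=+6->D; (3,5):dx=+3,dy=+4->C; (3,6):dx=-4,dy=-6->C
  (3,7):dx=+1,dy=+2->C; (3,8):dx=-5,dy=-7->C; (4,5):dx=+4,dy=-2->D; (4,6):dx=-3,dy=-12->C
  (4,7):dx=+2,dy=-4->D; (4,8):dx=-4,dy=-13->C; (5,6):dx=-7,dy=-10->C; (5,7):dx=-2,dy=-2->C
  (5,8):dx=-8,dy=-11->C; (6,7):dx=+5,dy=+8->C; (6,8):dx=-1,dy=-1->C; (7,8):dx=-6,dy=-9->C
Step 2: C = 21, D = 7, total pairs = 28.
Step 3: tau = (C - D)/(n(n-1)/2) = (21 - 7)/28 = 0.500000.
Step 4: Exact two-sided p-value (enumerate n! = 40320 permutations of y under H0): p = 0.108681.
Step 5: alpha = 0.05. fail to reject H0.

tau_b = 0.5000 (C=21, D=7), p = 0.108681, fail to reject H0.


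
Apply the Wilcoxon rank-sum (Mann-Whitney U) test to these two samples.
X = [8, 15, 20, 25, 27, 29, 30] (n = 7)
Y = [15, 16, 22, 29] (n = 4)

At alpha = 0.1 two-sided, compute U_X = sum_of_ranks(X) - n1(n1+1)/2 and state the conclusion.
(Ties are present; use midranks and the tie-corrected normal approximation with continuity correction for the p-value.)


Step 1: Combine and sort all 11 observations; assign midranks.
sorted (value, group): (8,X), (15,X), (15,Y), (16,Y), (20,X), (22,Y), (25,X), (27,X), (29,X), (29,Y), (30,X)
ranks: 8->1, 15->2.5, 15->2.5, 16->4, 20->5, 22->6, 25->7, 27->8, 29->9.5, 29->9.5, 30->11
Step 2: Rank sum for X: R1 = 1 + 2.5 + 5 + 7 + 8 + 9.5 + 11 = 44.
Step 3: U_X = R1 - n1(n1+1)/2 = 44 - 7*8/2 = 44 - 28 = 16.
       U_Y = n1*n2 - U_X = 28 - 16 = 12.
Step 4: Ties are present, so use the tie-corrected normal approximation (with continuity correction) for the p-value.
Step 5: p-value = 0.775820; compare to alpha = 0.1. fail to reject H0.

U_X = 16, p = 0.775820, fail to reject H0 at alpha = 0.1.


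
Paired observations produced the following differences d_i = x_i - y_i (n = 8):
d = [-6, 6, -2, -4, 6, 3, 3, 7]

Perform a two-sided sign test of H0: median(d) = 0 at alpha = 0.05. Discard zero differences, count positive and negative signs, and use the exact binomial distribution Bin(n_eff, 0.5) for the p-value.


Step 1: Discard zero differences. Original n = 8; n_eff = number of nonzero differences = 8.
Nonzero differences (with sign): -6, +6, -2, -4, +6, +3, +3, +7
Step 2: Count signs: positive = 5, negative = 3.
Step 3: Under H0: P(positive) = 0.5, so the number of positives S ~ Bin(8, 0.5).
Step 4: Two-sided exact p-value = sum of Bin(8,0.5) probabilities at or below the observed probability = 0.726562.
Step 5: alpha = 0.05. fail to reject H0.

n_eff = 8, pos = 5, neg = 3, p = 0.726562, fail to reject H0.


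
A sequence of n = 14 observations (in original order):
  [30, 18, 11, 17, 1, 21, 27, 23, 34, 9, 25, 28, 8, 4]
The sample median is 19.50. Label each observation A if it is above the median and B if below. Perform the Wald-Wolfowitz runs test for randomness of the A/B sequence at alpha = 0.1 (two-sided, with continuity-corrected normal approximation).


Step 1: Compute median = 19.50; label A = above, B = below.
Labels in order: ABBBBAAAABAABB  (n_A = 7, n_B = 7)
Step 2: Count runs R = 6.
Step 3: Under H0 (random ordering), E[R] = 2*n_A*n_B/(n_A+n_B) + 1 = 2*7*7/14 + 1 = 8.0000.
        Var[R] = 2*n_A*n_B*(2*n_A*n_B - n_A - n_B) / ((n_A+n_B)^2 * (n_A+n_B-1)) = 8232/2548 = 3.2308.
        SD[R] = 1.7974.
Step 4: Continuity-corrected z = (R + 0.5 - E[R]) / SD[R] = (6 + 0.5 - 8.0000) / 1.7974 = -0.8345.
Step 5: Two-sided p-value via normal approximation = 2*(1 - Phi(|z|)) = 0.403986.
Step 6: alpha = 0.1. fail to reject H0.

R = 6, z = -0.8345, p = 0.403986, fail to reject H0.


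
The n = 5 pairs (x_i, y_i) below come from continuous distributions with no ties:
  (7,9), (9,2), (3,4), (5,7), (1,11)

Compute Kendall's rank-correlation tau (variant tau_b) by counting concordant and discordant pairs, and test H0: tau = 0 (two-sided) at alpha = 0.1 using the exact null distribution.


Step 1: Enumerate the 10 unordered pairs (i,j) with i<j and classify each by sign(x_j-x_i) * sign(y_j-y_i).
  (1,2):dx=+2,dy=-7->D; (1,3):dx=-4,dy=-5->C; (1,4):dx=-2,dy=-2->C; (1,5):dx=-6,dy=+2->D
  (2,3):dx=-6,dy=+2->D; (2,4):dx=-4,dy=+5->D; (2,5):dx=-8,dy=+9->D; (3,4):dx=+2,dy=+3->C
  (3,5):dx=-2,dy=+7->D; (4,5):dx=-4,dy=+4->D
Step 2: C = 3, D = 7, total pairs = 10.
Step 3: tau = (C - D)/(n(n-1)/2) = (3 - 7)/10 = -0.400000.
Step 4: Exact two-sided p-value (enumerate n! = 120 permutations of y under H0): p = 0.483333.
Step 5: alpha = 0.1. fail to reject H0.

tau_b = -0.4000 (C=3, D=7), p = 0.483333, fail to reject H0.


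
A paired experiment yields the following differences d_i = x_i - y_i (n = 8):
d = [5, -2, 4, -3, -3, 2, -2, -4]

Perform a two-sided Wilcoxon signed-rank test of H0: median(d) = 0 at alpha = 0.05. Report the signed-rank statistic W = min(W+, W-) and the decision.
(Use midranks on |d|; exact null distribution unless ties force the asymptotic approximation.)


Step 1: Drop any zero differences (none here) and take |d_i|.
|d| = [5, 2, 4, 3, 3, 2, 2, 4]
Step 2: Midrank |d_i| (ties get averaged ranks).
ranks: |5|->8, |2|->2, |4|->6.5, |3|->4.5, |3|->4.5, |2|->2, |2|->2, |4|->6.5
Step 3: Attach original signs; sum ranks with positive sign and with negative sign.
W+ = 8 + 6.5 + 2 = 16.5
W- = 2 + 4.5 + 4.5 + 2 + 6.5 = 19.5
(Check: W+ + W- = 36 should equal n(n+1)/2 = 36.)
Step 4: Test statistic W = min(W+, W-) = 16.5.
Step 5: Ties in |d|, so use the tie-corrected normal approximation.
        E[W] = n(n+1)/4 = 8*9/4 = 18.
        Tie groups: |d|=2 (t=3), |d|=3 (t=2), |d|=4 (t=2); sum(t^3 - t) = 36.
        Var[W] = n(n+1)(2n+1)/24 - sum(t^3-t)/48 = 1224/24 - 36/48 = 50.25.
        z = (W - E[W]) / sqrt(Var[W]) = (16.5 - 18) / 7.0887 = -0.2116.
        Two-sided p = 2*Phi(z) = 0.832416.
Step 6: alpha = 0.05. fail to reject H0.

W+ = 16.5, W- = 19.5, W = min = 16.5, p = 0.832416, fail to reject H0.


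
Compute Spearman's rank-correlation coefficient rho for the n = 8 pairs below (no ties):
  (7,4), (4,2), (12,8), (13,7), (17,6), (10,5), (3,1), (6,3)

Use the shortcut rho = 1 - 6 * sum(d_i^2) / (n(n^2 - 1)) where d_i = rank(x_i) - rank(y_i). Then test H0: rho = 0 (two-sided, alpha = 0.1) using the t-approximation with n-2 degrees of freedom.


Step 1: Rank x and y separately (midranks; no ties here).
rank(x): 7->4, 4->2, 12->6, 13->7, 17->8, 10->5, 3->1, 6->3
rank(y): 4->4, 2->2, 8->8, 7->7, 6->6, 5->5, 1->1, 3->3
Step 2: d_i = R_x(i) - R_y(i); compute d_i^2.
  (4-4)^2=0, (2-2)^2=0, (6-8)^2=4, (7-7)^2=0, (8-6)^2=4, (5-5)^2=0, (1-1)^2=0, (3-3)^2=0
sum(d^2) = 8.
Step 3: rho = 1 - 6*8 / (8*(8^2 - 1)) = 1 - 48/504 = 0.904762.
Step 4: Under H0, t = rho * sqrt((n-2)/(1-rho^2)) = 5.2034 ~ t(6).
Step 5: Two-sided p-value from the t-distribution with 6 df = 0.002008.
Step 6: alpha = 0.1. reject H0.

rho = 0.9048, p = 0.002008, reject H0 at alpha = 0.1.


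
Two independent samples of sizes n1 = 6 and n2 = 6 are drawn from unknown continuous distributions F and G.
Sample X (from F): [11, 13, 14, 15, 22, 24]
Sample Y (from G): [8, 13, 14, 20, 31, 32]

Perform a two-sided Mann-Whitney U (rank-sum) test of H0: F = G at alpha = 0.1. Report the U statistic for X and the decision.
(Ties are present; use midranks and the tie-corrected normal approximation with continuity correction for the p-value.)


Step 1: Combine and sort all 12 observations; assign midranks.
sorted (value, group): (8,Y), (11,X), (13,X), (13,Y), (14,X), (14,Y), (15,X), (20,Y), (22,X), (24,X), (31,Y), (32,Y)
ranks: 8->1, 11->2, 13->3.5, 13->3.5, 14->5.5, 14->5.5, 15->7, 20->8, 22->9, 24->10, 31->11, 32->12
Step 2: Rank sum for X: R1 = 2 + 3.5 + 5.5 + 7 + 9 + 10 = 37.
Step 3: U_X = R1 - n1(n1+1)/2 = 37 - 6*7/2 = 37 - 21 = 16.
       U_Y = n1*n2 - U_X = 36 - 16 = 20.
Step 4: Ties are present, so use the tie-corrected normal approximation (with continuity correction) for the p-value.
Step 5: p-value = 0.809527; compare to alpha = 0.1. fail to reject H0.

U_X = 16, p = 0.809527, fail to reject H0 at alpha = 0.1.


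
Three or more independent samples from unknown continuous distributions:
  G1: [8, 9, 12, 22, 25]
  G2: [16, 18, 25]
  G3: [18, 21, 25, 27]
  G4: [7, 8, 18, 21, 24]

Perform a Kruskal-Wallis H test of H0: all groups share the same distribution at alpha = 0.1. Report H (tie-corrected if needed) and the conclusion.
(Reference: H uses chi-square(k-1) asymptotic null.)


Step 1: Combine all N = 17 observations and assign midranks.
sorted (value, group, rank): (7,G4,1), (8,G1,2.5), (8,G4,2.5), (9,G1,4), (12,G1,5), (16,G2,6), (18,G2,8), (18,G3,8), (18,G4,8), (21,G3,10.5), (21,G4,10.5), (22,G1,12), (24,G4,13), (25,G1,15), (25,G2,15), (25,G3,15), (27,G3,17)
Step 2: Sum ranks within each group.
R_1 = 38.5 (n_1 = 5)
R_2 = 29 (n_2 = 3)
R_3 = 50.5 (n_3 = 4)
R_4 = 35 (n_4 = 5)
Step 3: H = 12/(N(N+1)) * sum(R_i^2/n_i) - 3(N+1)
     = 12/(17*18) * (38.5^2/5 + 29^2/3 + 50.5^2/4 + 35^2/5) - 3*18
     = 0.039216 * 1459.35 - 54
     = 3.229248.
Step 4: Ties present; correction factor C = 1 - 60/(17^3 - 17) = 0.987745. Corrected H = 3.229248 / 0.987745 = 3.269313.
Step 5: Under H0, H ~ chi^2(3); p-value = 0.351937.
Step 6: alpha = 0.1. fail to reject H0.

H = 3.2693, df = 3, p = 0.351937, fail to reject H0.


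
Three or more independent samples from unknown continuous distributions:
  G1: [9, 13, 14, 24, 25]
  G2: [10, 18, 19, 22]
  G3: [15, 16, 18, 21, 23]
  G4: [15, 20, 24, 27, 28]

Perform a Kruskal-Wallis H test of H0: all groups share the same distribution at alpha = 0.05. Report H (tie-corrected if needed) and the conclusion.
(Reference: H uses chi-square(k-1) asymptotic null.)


Step 1: Combine all N = 19 observations and assign midranks.
sorted (value, group, rank): (9,G1,1), (10,G2,2), (13,G1,3), (14,G1,4), (15,G3,5.5), (15,G4,5.5), (16,G3,7), (18,G2,8.5), (18,G3,8.5), (19,G2,10), (20,G4,11), (21,G3,12), (22,G2,13), (23,G3,14), (24,G1,15.5), (24,G4,15.5), (25,G1,17), (27,G4,18), (28,G4,19)
Step 2: Sum ranks within each group.
R_1 = 40.5 (n_1 = 5)
R_2 = 33.5 (n_2 = 4)
R_3 = 47 (n_3 = 5)
R_4 = 69 (n_4 = 5)
Step 3: H = 12/(N(N+1)) * sum(R_i^2/n_i) - 3(N+1)
     = 12/(19*20) * (40.5^2/5 + 33.5^2/4 + 47^2/5 + 69^2/5) - 3*20
     = 0.031579 * 2002.61 - 60
     = 3.240395.
Step 4: Ties present; correction factor C = 1 - 18/(19^3 - 19) = 0.997368. Corrected H = 3.240395 / 0.997368 = 3.248945.
Step 5: Under H0, H ~ chi^2(3); p-value = 0.354812.
Step 6: alpha = 0.05. fail to reject H0.

H = 3.2489, df = 3, p = 0.354812, fail to reject H0.
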